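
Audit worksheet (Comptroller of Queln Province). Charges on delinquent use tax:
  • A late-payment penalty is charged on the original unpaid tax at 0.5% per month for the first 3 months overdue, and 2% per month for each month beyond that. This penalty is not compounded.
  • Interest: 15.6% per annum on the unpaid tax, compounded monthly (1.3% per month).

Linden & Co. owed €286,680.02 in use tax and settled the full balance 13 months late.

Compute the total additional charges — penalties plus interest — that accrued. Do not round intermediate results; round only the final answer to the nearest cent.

Penalty, months 1–3: 3 × 0.5% × €286,680.02 = €4,300.20…
Penalty, months 4–13: 10 × 2% × €286,680.02 = €57,336.00…
Interest: €286,680.02 × ((1 + 0.013)^13 − 1) = €286,680.02 × 0.1828312… = €52,414.0662…
Penalties + interest = €61,636.2043 + €52,414.0662… = €114,050.27

€114,050.27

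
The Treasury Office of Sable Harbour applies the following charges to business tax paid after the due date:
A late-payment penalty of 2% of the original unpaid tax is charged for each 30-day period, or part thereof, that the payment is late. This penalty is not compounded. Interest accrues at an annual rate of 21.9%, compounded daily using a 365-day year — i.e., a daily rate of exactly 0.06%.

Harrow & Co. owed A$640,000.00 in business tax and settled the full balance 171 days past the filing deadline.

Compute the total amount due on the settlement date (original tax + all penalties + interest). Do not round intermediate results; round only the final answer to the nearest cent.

A$785,928.97

Penalty periods: ⌈171/30⌉ = 6; penalty = 6 × 2% × A$640,000.00 = A$76,800.00
Interest: A$640,000.00 × ((1 + 0.0006)^171 − 1) = A$640,000.00 × 0.10801401… = A$69,128.9662…
Total = A$640,000.00 + A$76,800.0000 + A$69,128.9662… = A$785,928.97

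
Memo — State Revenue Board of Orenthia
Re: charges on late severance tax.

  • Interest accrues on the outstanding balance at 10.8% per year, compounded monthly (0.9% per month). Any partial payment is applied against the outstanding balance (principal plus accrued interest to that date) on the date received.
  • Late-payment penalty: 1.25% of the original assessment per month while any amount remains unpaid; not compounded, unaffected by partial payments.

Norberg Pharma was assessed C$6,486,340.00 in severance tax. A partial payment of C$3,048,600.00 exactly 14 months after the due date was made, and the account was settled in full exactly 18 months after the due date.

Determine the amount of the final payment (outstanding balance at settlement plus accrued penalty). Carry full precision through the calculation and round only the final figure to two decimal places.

Balance at month 14: C$6,486,340.0000 × (1 + 0.009)^14 = C$7,353,194.2181…
After C$3,048,600.00 payment: C$7,353,194.2181… − C$3,048,600.00 = C$4,304,594.2181…
Balance at month 18: C$4,304,594.2181… × (1 + 0.009)^4 = C$4,461,664.2231…
Penalty: 18 × 1.25% × C$6,486,340.00 = C$1,459,426.50
Final settlement = outstanding balance + penalty = C$4,461,664.2231… + C$1,459,426.50 = C$5,921,090.72

C$5,921,090.72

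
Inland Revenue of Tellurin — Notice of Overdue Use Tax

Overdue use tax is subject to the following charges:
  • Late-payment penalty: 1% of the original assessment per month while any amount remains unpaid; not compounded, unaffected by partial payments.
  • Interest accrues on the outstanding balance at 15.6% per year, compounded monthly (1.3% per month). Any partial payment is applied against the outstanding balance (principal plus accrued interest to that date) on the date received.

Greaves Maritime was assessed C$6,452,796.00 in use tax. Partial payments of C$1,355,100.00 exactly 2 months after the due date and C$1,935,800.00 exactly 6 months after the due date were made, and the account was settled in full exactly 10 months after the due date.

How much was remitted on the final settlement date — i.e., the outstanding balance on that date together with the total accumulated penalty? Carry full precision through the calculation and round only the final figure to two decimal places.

C$4,446,699.36

Balance at month 2: C$6,452,796.0000 × (1 + 0.013)^2 = C$6,621,659.2185…
After C$1,355,100.00 payment: C$6,621,659.2185… − C$1,355,100.00 = C$5,266,559.2185…
Balance at month 6: C$5,266,559.2185… × (1 + 0.013)^4 = C$5,545,807.0219…
After C$1,935,800.00 payment: C$5,545,807.0219… − C$1,935,800.00 = C$3,610,007.0219…
Balance at month 10: C$3,610,007.0219… × (1 + 0.013)^4 = C$3,801,419.7620…
Penalty: 10 × 1% × C$6,452,796.00 = C$645,279.60
Final settlement = outstanding balance + penalty = C$3,801,419.7620… + C$645,279.60 = C$4,446,699.36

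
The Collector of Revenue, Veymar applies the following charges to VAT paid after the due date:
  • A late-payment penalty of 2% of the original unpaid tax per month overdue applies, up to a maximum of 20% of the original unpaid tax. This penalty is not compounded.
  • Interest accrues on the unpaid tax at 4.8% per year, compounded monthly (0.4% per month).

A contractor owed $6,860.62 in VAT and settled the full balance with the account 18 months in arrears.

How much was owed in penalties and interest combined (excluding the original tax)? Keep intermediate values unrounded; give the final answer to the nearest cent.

Penalty (uncapped): 18 × 2% × $6,860.62 = $2,469.82…; cap = 20% × $6,860.62 = $1,372.12… → penalty = $1,372.12…
Interest: $6,860.62 × ((1 + 0.004)^18 − 1) = $6,860.62 × 0.0745010… = $511.1232…
Penalties + interest = $1,372.1240 + $511.1232… = $1,883.25

$1,883.25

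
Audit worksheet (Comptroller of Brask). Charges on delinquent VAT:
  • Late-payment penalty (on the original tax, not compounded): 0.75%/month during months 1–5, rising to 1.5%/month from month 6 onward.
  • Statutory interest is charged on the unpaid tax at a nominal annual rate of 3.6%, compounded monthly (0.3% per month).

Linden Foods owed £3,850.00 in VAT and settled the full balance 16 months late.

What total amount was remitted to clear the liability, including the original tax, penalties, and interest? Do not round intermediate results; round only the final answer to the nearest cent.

£4,818.64

Penalty, months 1–5: 5 × 0.75% × £3,850.00 = £144.38…
Penalty, months 6–16: 11 × 1.5% × £3,850.00 = £635.25
Interest: £3,850.00 × ((1 + 0.003)^16 − 1) = £3,850.00 × 0.0490953… = £189.0168…
Total = £3,850.00 + £779.6250 + £189.0168… = £4,818.64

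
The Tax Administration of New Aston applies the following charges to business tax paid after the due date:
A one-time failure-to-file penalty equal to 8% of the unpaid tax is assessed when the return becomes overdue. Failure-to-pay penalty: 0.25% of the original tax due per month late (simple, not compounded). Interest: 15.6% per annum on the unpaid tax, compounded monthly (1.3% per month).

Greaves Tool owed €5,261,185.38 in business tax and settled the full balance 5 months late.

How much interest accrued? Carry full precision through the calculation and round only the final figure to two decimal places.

€350,984.79

Interest: €5,261,185.38 × ((1 + 0.013)^5 − 1) = €5,261,185.38 × 0.0667121… = €350,984.7945…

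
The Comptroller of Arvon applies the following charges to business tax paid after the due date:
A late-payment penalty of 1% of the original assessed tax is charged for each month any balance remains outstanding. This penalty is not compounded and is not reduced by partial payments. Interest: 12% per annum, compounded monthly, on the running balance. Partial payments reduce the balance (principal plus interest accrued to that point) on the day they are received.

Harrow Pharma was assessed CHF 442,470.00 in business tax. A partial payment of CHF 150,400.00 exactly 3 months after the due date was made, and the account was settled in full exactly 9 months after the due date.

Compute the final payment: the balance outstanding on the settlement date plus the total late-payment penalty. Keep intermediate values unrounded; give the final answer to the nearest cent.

CHF 364,092.59

Monthly rate = 12% ÷ 12 = 1%
Balance at month 3: CHF 442,470.0000 × (1 + 0.01)^3 = CHF 455,877.2835…
After CHF 150,400.00 payment: CHF 455,877.2835… − CHF 150,400.00 = CHF 305,477.2835…
Balance at month 9: CHF 305,477.2835… × (1 + 0.01)^6 = CHF 324,270.2920…
Penalty: 9 × 1% × CHF 442,470.00 = CHF 39,822.30
Final settlement = outstanding balance + penalty = CHF 324,270.2920… + CHF 39,822.30 = CHF 364,092.59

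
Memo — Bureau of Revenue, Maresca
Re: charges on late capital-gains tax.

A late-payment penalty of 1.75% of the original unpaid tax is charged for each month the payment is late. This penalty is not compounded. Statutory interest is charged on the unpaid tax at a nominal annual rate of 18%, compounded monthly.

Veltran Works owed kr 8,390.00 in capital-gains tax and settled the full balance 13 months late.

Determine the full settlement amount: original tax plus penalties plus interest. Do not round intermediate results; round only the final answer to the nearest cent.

Late-payment penalty = 1.75% × kr 8,390.00 × 13 mo = kr 1,908.73…
Interest (18%/yr ÷ 12 = 1.5%/month): kr 8,390.00 × ((1 + 0.015)^13 − 1) = kr 1,791.7050…
Total = kr 8,390.00 + kr 1,908.7250 + kr 1,791.7050… = kr 12,090.43

kr 12,090.43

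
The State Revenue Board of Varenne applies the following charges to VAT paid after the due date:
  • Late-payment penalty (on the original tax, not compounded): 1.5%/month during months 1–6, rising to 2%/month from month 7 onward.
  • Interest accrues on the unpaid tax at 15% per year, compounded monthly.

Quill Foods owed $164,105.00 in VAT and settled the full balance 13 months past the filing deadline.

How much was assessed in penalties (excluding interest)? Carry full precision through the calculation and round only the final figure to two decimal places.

$37,744.15

Penalty, months 1–6: 6 × 1.5% × $164,105.00 = $14,769.45
Penalty, months 7–13: 7 × 2% × $164,105.00 = $22,974.70
Total penalty = $14,769.45 + $22,974.70 = $37,744.15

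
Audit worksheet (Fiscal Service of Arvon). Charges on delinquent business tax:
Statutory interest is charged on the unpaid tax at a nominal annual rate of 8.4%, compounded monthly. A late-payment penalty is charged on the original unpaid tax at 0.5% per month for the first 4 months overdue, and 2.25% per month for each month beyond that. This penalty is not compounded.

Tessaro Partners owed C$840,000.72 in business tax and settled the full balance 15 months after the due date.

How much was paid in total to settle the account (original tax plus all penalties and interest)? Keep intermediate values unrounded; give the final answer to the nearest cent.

C$1,157,356.68

Penalty, months 1–4: 4 × 0.5% × C$840,000.72 = C$16,800.01…
Penalty, months 5–15: 11 × 2.25% × C$840,000.72 = C$207,900.18…
Interest (8.4%/yr ÷ 12 = 0.7%/month): C$840,000.72 × ((1 + 0.007)^15 − 1) = C$92,655.7699…
Total = C$840,000.72 + C$224,700.1926 + C$92,655.7699… = C$1,157,356.68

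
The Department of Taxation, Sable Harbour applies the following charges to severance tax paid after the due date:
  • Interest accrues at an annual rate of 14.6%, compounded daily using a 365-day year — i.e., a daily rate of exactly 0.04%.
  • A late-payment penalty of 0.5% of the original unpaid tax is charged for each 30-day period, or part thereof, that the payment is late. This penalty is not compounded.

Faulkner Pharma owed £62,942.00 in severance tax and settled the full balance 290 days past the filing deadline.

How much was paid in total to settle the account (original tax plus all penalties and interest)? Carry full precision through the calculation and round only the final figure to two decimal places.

Penalty periods: ⌈290/30⌉ = 10; penalty = 10 × 0.5% × £62,942.00 = £3,147.10
Interest: £62,942.00 × ((1 + 0.0004)^290 − 1) = £62,942.00 × 0.12296983… = £7,739.9668…
Total = £62,942.00 + £3,147.1000 + £7,739.9668… = £73,829.07

£73,829.07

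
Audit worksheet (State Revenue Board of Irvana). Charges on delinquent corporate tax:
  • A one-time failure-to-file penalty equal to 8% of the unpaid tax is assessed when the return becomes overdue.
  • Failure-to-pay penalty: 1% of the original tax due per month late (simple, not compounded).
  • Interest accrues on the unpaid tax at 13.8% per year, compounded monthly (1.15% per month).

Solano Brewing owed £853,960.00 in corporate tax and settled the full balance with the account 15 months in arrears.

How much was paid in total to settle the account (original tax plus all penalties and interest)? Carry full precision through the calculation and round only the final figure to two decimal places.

£1,210,149.05

Failure-to-file penalty: 8% × £853,960.00 = £68,316.80
Failure-to-pay penalty: 15 × 1% × £853,960.00 = £128,094.00
Interest: £853,960.00 × ((1 + 0.0115)^15 − 1) = £853,960.00 × 0.1871027… = £159,778.2540…
Total = £853,960.00 + £196,410.8000 + £159,778.2540… = £1,210,149.05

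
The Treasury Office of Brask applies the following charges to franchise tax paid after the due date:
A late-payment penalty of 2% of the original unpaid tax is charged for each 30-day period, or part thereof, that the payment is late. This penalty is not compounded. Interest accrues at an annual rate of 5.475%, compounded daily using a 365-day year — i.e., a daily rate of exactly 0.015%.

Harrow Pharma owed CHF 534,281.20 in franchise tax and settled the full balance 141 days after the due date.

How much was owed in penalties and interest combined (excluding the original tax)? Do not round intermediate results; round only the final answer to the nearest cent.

Penalty periods: ⌈141/30⌉ = 5; penalty = 5 × 2% × CHF 534,281.20 = CHF 53,428.12
Interest: CHF 534,281.20 × ((1 + 0.00015)^141 − 1) = CHF 534,281.20 × 0.02137363… = CHF 11,419.5268…
Penalties + interest = CHF 53,428.1200 + CHF 11,419.5268… = CHF 64,847.65

CHF 64,847.65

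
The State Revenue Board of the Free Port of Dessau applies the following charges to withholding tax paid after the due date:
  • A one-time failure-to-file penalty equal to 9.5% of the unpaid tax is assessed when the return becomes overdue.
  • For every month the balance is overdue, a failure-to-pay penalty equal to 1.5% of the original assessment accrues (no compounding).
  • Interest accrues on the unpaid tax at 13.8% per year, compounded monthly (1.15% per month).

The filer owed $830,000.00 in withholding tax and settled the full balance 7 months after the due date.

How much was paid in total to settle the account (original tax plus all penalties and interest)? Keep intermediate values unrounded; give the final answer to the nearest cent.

Failure-to-file penalty: 9.5% × $830,000.00 = $78,850.00
Failure-to-pay penalty = 1.5% × $830,000.00 × 7 mo = $87,150.00
Interest: $830,000.00 × ((1 + 0.0115)^7 − 1) = $830,000.00 × 0.0833311… = $69,164.8105…
Total = $830,000.00 + $166,000.0000 + $69,164.8105… = $1,065,164.81

$1,065,164.81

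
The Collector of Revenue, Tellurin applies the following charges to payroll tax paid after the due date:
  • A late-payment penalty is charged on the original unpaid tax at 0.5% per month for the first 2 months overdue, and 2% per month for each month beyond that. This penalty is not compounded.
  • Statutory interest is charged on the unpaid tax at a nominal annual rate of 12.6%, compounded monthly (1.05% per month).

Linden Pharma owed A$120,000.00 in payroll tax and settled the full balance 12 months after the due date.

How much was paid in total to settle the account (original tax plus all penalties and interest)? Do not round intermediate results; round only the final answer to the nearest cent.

A$161,224.48

Penalty, months 1–2: 2 × 0.5% × A$120,000.00 = A$1,200.00
Penalty, months 3–12: 10 × 2% × A$120,000.00 = A$24,000.00
Interest: A$120,000.00 × ((1 + 0.0105)^12 − 1) = A$120,000.00 × 0.1335373… = A$16,024.4756…
Total = A$120,000.00 + A$25,200.0000 + A$16,024.4756… = A$161,224.48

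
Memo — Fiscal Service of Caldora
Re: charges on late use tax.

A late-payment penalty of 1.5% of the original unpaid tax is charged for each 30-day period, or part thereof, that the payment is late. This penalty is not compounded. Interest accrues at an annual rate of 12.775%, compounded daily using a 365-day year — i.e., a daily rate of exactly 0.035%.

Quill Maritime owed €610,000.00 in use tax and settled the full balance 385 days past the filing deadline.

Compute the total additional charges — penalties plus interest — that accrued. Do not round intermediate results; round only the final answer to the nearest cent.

€206,926.46

Penalty periods: ⌈385/30⌉ = 13; penalty = 13 × 1.5% × €610,000.00 = €118,950.00
Interest: €610,000.00 × ((1 + 0.00035)^385 − 1) = €610,000.00 × 0.14422371… = €87,976.4629…
Penalties + interest = €118,950.0000 + €87,976.4629… = €206,926.46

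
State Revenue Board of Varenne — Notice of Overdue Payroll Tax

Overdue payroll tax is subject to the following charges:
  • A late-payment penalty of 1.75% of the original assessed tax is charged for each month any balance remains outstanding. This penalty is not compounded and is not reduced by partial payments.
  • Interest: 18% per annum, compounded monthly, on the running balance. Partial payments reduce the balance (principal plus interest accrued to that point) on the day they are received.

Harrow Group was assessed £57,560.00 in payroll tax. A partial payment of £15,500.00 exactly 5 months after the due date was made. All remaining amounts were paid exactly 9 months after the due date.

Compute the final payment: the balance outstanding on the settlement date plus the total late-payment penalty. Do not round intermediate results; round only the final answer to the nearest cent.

Monthly rate = 18% ÷ 12 = 1.5%
Balance at month 5: £57,560.0000 × (1 + 0.015)^5 = £62,008.4673…
After £15,500.00 payment: £62,008.4673… − £15,500.00 = £46,508.4673…
Balance at month 9: £46,508.4673… × (1 + 0.015)^4 = £49,362.3919…
Penalty: 9 × 1.75% × £57,560.00 = £9,065.70
Final settlement = outstanding balance + penalty = £49,362.3919… + £9,065.70 = £58,428.09

£58,428.09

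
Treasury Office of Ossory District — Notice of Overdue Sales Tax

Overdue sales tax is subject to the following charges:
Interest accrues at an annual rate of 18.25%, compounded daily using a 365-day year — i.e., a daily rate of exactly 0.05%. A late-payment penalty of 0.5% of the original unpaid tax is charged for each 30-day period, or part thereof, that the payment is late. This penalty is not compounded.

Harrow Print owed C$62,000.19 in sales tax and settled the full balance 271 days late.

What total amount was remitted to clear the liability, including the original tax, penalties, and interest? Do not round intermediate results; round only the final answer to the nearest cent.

C$74,094.59

Penalty periods: ⌈271/30⌉ = 10; penalty = 10 × 0.5% × C$62,000.19 = C$3,100.01…
Interest: C$62,000.19 × ((1 + 0.0005)^271 − 1) = C$62,000.19 × 0.14507042… = C$8,994.3935…
Total = C$62,000.19 + C$3,100.0095 + C$8,994.3935… = C$74,094.59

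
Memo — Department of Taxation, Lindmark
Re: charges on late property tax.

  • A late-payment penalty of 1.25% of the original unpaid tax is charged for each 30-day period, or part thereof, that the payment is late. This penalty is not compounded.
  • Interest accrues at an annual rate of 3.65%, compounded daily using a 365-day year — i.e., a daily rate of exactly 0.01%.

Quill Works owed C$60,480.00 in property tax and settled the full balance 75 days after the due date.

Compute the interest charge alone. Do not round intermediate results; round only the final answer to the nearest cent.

C$455.28

Interest: C$60,480.00 × ((1 + 0.0001)^75 − 1) = C$60,480.00 × 0.00752782… = C$455.2824…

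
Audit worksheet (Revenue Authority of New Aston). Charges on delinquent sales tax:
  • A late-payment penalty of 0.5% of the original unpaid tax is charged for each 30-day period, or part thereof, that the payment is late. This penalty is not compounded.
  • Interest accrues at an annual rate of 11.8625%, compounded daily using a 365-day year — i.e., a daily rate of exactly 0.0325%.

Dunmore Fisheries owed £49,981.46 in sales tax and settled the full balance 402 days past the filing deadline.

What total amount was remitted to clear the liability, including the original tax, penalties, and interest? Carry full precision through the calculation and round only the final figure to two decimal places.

Penalty periods: ⌈402/30⌉ = 14; penalty = 14 × 0.5% × £49,981.46 = £3,498.70…
Interest: £49,981.46 × ((1 + 0.000325)^402 − 1) = £49,981.46 × 0.13954467… = £6,974.6465…
Total = £49,981.46 + £3,498.7022 + £6,974.6465… = £60,454.81

£60,454.81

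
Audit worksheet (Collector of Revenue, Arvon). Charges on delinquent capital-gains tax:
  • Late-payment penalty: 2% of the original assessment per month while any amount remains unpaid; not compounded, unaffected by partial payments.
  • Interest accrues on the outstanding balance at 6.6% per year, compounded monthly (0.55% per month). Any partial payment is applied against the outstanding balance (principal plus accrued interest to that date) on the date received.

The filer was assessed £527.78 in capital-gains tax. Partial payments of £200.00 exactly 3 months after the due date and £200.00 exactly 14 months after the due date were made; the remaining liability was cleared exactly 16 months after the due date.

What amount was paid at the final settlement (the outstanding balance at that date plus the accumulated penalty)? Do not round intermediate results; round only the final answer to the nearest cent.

£328.09

Balance at month 3: £527.7800 × (1 + 0.0055)^3 = £536.5364…
After £200.00 payment: £536.5364… − £200.00 = £336.5364…
Balance at month 14: £336.5364… × (1 + 0.0055)^11 = £357.4661…
After £200.00 payment: £357.4661… − £200.00 = £157.4661…
Balance at month 16: £157.4661… × (1 + 0.0055)^2 = £159.2029…
Penalty: 16 × 2% × £527.78 = £168.89…
Final settlement = outstanding balance + penalty = £159.2029… + £168.89… = £328.09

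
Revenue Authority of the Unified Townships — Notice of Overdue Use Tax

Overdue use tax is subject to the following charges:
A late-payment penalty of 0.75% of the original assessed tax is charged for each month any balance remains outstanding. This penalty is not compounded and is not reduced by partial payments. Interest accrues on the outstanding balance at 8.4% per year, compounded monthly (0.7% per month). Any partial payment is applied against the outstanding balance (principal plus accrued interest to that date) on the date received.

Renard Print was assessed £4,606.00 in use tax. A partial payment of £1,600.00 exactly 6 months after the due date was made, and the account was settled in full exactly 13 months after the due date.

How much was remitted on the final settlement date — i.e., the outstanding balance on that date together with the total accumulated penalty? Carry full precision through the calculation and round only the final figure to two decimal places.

Balance at month 6: £4,606.0000 × (1 + 0.007)^6 = £4,802.8692…
After £1,600.00 payment: £4,802.8692… − £1,600.00 = £3,202.8692…
Balance at month 13: £3,202.8692… × (1 + 0.007)^7 = £3,363.1442…
Penalty: 13 × 0.75% × £4,606.00 = £449.09…
Final settlement = outstanding balance + penalty = £3,363.1442… + £449.09… = £3,812.23

£3,812.23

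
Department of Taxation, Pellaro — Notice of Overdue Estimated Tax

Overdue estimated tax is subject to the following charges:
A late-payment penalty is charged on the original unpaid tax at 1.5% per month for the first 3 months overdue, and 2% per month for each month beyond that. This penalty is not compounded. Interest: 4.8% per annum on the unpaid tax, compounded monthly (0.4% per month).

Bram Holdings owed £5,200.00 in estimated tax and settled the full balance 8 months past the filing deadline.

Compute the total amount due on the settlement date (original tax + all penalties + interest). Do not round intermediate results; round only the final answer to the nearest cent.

Penalty, months 1–3: 3 × 1.5% × £5,200.00 = £234.00
Penalty, months 4–8: 5 × 2% × £5,200.00 = £520.00
Interest: £5,200.00 × ((1 + 0.004)^8 − 1) = £5,200.00 × 0.0324516… = £168.7483…
Total = £5,200.00 + £754.0000 + £168.7483… = £6,122.75

£6,122.75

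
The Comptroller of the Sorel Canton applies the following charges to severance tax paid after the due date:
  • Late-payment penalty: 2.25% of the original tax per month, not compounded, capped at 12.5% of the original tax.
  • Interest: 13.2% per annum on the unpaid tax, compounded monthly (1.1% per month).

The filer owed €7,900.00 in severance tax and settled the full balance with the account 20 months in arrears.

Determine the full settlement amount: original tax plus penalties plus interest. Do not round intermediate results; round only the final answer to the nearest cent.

€10,819.69

Penalty (uncapped): 20 × 2.25% × €7,900.00 = €3,555.00; cap = 12.5% × €7,900.00 = €987.50 → penalty = €987.50
Interest: €7,900.00 × ((1 + 0.011)^20 − 1) = €7,900.00 × 0.2445808… = €1,932.1887…
Total = €7,900.00 + €987.5000 + €1,932.1887… = €10,819.69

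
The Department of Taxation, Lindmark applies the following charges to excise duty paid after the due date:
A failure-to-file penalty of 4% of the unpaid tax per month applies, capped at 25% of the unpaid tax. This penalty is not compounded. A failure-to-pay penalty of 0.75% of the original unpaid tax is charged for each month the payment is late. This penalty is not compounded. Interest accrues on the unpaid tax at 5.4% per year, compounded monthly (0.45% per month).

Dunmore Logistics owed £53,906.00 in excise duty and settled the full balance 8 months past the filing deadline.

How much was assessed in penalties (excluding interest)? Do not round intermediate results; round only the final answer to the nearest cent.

Failure-to-file: 8 × 4% × £53,906.00 = £17,249.92, capped at 25% × £53,906.00 = £13,476.50
Failure-to-pay penalty = 0.75% × £53,906.00 × 8 mo = £3,234.36
Total penalty = £13,476.50 + £3,234.36 = £16,710.86

£16,710.86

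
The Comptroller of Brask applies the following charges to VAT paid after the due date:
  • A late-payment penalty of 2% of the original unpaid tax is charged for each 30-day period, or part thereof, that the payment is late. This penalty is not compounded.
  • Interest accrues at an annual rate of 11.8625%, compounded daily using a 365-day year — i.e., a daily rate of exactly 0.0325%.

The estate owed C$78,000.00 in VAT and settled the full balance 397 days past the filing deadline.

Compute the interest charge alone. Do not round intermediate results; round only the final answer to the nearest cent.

Interest: C$78,000.00 × ((1 + 0.000325)^397 − 1) = C$78,000.00 × 0.13769472… = C$10,740.1880…

C$10,740.19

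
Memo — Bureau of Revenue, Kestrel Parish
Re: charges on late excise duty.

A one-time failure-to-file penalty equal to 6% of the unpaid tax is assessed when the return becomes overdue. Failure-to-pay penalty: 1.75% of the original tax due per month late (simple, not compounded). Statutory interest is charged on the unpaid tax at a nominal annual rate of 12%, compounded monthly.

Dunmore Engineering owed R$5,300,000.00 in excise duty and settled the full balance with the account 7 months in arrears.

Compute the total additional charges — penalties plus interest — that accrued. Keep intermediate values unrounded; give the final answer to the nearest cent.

R$1,349,567.37

Failure-to-file penalty: 6% × R$5,300,000.00 = R$318,000.00
Failure-to-pay penalty: 7 × 1.75% × R$5,300,000.00 = R$649,250.00
Interest (12%/yr ÷ 12 = 1%/month): R$5,300,000.00 × ((1 + 0.01)^7 − 1) = R$382,317.3662…
Penalties + interest = R$967,250.0000 + R$382,317.3662… = R$1,349,567.37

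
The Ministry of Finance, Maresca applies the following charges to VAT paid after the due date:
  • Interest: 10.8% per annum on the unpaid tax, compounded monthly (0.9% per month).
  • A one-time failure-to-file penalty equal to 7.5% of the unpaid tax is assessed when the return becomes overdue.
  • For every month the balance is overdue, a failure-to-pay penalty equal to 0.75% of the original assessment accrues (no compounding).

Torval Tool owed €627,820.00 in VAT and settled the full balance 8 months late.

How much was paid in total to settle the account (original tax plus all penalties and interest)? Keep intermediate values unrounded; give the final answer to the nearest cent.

Failure-to-file penalty: 7.5% × €627,820.00 = €47,086.50
Failure-to-pay penalty: 8 × 0.75% × €627,820.00 = €37,669.20
Interest: €627,820.00 × ((1 + 0.009)^8 − 1) = €627,820.00 × 0.0743093… = €46,652.8563…
Total = €627,820.00 + €84,755.7000 + €46,652.8563… = €759,228.56

€759,228.56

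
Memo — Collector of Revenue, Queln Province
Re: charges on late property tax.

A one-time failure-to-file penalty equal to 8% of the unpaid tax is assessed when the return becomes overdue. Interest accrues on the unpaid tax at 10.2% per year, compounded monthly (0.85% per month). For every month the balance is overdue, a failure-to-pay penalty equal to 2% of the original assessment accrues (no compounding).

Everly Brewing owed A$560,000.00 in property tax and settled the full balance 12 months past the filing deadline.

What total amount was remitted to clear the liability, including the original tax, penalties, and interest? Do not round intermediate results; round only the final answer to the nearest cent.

A$799,067.49

Failure-to-file penalty: 8% × A$560,000.00 = A$44,800.00
Failure-to-pay penalty: 12 × 2% × A$560,000.00 = A$134,400.00
Interest: A$560,000.00 × ((1 + 0.0085)^12 − 1) = A$560,000.00 × 0.1069062… = A$59,867.4871…
Total = A$560,000.00 + A$179,200.0000 + A$59,867.4871… = A$799,067.49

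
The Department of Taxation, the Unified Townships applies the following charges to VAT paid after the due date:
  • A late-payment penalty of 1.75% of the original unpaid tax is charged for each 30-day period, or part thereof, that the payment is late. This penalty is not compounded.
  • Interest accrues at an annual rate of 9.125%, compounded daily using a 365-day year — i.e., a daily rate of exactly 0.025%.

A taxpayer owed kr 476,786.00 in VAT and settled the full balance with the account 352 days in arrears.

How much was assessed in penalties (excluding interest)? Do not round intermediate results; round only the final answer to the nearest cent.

Penalty periods: ⌈352/30⌉ = 12; penalty = 12 × 1.75% × kr 476,786.00 = kr 100,125.06

kr 100,125.06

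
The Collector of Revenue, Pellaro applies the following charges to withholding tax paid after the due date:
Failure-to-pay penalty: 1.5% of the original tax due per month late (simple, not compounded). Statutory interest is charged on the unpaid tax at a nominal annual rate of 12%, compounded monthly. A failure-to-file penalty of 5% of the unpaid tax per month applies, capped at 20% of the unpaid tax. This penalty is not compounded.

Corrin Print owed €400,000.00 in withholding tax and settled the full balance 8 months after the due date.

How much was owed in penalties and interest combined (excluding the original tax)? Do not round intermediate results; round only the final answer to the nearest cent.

€161,142.68

Failure-to-file: 8 × 5% × €400,000.00 = €160,000.00, capped at 20% × €400,000.00 = €80,000.00
Failure-to-pay penalty = 1.5% × €400,000.00 × 8 mo = €48,000.00
Interest (12%/yr ÷ 12 = 1%/month): €400,000.00 × ((1 + 0.01)^8 − 1) = €33,142.6823…
Penalties + interest = €128,000.0000 + €33,142.6823… = €161,142.68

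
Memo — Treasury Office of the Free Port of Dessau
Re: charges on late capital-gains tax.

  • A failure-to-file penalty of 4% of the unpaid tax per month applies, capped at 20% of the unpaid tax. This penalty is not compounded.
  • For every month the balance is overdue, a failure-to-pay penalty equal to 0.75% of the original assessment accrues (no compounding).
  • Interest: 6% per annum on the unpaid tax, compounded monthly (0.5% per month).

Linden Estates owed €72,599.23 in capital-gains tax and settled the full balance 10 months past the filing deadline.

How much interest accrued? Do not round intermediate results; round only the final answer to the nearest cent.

€3,712.73

Interest: €72,599.23 × ((1 + 0.005)^10 − 1) = €72,599.23 × 0.0511401… = €3,712.7342…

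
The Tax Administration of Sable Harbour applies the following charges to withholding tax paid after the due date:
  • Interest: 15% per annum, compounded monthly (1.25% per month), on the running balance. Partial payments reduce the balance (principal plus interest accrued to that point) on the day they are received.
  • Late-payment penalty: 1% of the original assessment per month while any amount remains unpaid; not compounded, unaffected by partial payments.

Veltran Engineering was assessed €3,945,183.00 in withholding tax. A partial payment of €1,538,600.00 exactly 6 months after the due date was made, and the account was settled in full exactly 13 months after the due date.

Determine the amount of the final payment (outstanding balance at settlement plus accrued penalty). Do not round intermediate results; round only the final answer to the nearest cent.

Balance at month 6: €3,945,183.0000 × (1 + 0.0125)^6 = €4,250,473.8084…
After €1,538,600.00 payment: €4,250,473.8084… − €1,538,600.00 = €2,711,873.8084…
Balance at month 13: €2,711,873.8084… × (1 + 0.0125)^7 = €2,958,248.8193…
Penalty: 13 × 1% × €3,945,183.00 = €512,873.79
Final settlement = outstanding balance + penalty = €2,958,248.8193… + €512,873.79 = €3,471,122.61

€3,471,122.61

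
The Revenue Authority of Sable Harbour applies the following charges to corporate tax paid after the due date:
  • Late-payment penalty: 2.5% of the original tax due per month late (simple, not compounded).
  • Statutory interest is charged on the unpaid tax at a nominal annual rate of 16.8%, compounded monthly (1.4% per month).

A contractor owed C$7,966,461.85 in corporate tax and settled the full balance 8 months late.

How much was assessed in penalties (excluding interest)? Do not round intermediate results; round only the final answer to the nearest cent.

Late-payment penalty: 8 × 2.5% × C$7,966,461.85 = C$1,593,292.37

C$1,593,292.37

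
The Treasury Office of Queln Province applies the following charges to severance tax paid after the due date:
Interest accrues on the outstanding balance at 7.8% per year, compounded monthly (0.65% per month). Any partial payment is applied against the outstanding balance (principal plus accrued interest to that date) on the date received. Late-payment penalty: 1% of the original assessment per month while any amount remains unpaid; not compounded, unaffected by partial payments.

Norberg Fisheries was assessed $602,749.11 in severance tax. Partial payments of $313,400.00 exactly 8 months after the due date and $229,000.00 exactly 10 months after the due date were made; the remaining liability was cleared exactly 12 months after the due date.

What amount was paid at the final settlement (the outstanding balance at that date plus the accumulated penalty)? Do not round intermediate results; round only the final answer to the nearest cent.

Balance at month 8: $602,749.1100 × (1 + 0.0065)^8 = $634,814.4613…
After $313,400.00 payment: $634,814.4613… − $313,400.00 = $321,414.4613…
Balance at month 10: $321,414.4613… × (1 + 0.0065)^2 = $325,606.4291…
After $229,000.00 payment: $325,606.4291… − $229,000.00 = $96,606.4291…
Balance at month 12: $96,606.4291… × (1 + 0.0065)^2 = $97,866.3943…
Penalty: 12 × 1% × $602,749.11 = $72,329.89…
Final settlement = outstanding balance + penalty = $97,866.3943… + $72,329.89… = $170,196.29

$170,196.29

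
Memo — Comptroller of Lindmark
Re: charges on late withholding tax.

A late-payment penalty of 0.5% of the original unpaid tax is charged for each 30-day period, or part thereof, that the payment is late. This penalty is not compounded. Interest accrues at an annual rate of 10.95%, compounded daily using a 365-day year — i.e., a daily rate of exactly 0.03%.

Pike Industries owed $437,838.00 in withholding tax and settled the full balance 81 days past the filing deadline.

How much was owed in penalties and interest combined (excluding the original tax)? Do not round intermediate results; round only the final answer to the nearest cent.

Penalty periods: ⌈81/30⌉ = 3; penalty = 3 × 0.5% × $437,838.00 = $6,567.57
Interest: $437,838.00 × ((1 + 0.0003)^81 − 1) = $437,838.00 × 0.02459392… = $10,768.1515…
Penalties + interest = $6,567.5700 + $10,768.1515… = $17,335.72

$17,335.72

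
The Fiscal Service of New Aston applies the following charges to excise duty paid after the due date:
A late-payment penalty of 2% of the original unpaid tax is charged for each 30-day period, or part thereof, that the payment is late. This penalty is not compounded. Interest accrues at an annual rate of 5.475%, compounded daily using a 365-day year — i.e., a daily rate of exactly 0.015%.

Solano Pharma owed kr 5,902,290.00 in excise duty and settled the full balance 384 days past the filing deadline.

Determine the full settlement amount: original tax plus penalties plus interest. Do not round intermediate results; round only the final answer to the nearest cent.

kr 7,786,812.22

Penalty periods: ⌈384/30⌉ = 13; penalty = 13 × 2% × kr 5,902,290.00 = kr 1,534,595.40
Interest: kr 5,902,290.00 × ((1 + 0.00015)^384 − 1) = kr 5,902,290.00 × 0.05928662… = kr 349,926.8173…
Total = kr 5,902,290.00 + kr 1,534,595.4000 + kr 349,926.8173… = kr 7,786,812.22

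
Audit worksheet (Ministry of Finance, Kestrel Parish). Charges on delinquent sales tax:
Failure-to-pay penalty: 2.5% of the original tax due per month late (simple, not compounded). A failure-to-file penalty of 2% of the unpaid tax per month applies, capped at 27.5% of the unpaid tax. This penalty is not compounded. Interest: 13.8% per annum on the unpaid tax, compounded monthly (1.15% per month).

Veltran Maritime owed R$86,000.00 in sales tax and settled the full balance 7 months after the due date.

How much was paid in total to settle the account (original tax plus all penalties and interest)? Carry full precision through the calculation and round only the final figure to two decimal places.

R$120,256.47

Failure-to-file: 7 × 2% × R$86,000.00 = R$12,040.00 (under the 27.5% cap)
Failure-to-pay penalty = 2.5% × R$86,000.00 × 7 mo = R$15,050.00
Interest: R$86,000.00 × ((1 + 0.0115)^7 − 1) = R$86,000.00 × 0.0833311… = R$7,166.4743…
Total = R$86,000.00 + R$27,090.0000 + R$7,166.4743… = R$120,256.47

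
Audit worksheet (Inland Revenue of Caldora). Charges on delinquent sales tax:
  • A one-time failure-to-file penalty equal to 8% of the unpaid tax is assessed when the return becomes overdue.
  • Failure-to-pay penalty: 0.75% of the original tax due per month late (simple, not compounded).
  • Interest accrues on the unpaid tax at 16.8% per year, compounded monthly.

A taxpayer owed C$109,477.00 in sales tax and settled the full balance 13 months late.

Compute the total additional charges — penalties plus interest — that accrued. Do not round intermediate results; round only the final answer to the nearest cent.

Failure-to-file penalty: 8% × C$109,477.00 = C$8,758.16
Failure-to-pay penalty = 0.75% × C$109,477.00 × 13 mo = C$10,674.01…
Interest (16.8%/yr ÷ 12 = 1.4%/month): C$109,477.00 × ((1 + 0.014)^13 − 1) = C$21,687.4984…
Penalties + interest = C$19,432.1675 + C$21,687.4984… = C$41,119.67

C$41,119.67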